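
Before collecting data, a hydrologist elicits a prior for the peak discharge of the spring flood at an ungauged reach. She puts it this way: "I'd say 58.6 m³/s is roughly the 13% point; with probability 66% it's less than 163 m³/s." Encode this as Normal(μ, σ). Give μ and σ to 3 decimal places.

μ = 135.017, σ = 67.843

For Normal(μ,σ), the p-quantile is μ + z_p·σ. Here z_{0.13} = -1.126, z_{0.66} = 0.4125.
So 58.6 = μ − 1.126σ and 163 = μ + 0.4125σ.
Subtracting: σ = (163 − 58.6)/(0.4125 − (-1.126)) = 67.843.
Then μ = 58.6 − (-1.126)·67.843 = 135.017.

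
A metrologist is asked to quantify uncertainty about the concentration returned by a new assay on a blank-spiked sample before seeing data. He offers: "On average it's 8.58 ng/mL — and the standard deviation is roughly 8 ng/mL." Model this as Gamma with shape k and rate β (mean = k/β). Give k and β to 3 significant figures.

k ≈ 1.15, β ≈ 0.134

For Gamma(k, rate β): mean = k/β, variance = k/β², so CV = 1/√k.
CV = SD/mean = 8/8.58 = 0.9324, hence k = 1/CV² = 1.15.
Then β = k/mean = 1.15/8.58 = 0.134.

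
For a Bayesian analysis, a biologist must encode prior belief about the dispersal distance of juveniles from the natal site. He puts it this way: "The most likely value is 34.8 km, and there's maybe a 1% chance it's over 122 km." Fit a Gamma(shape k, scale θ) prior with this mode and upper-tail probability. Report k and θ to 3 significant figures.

Gamma(k,θ) with k>1 has mode (k−1)θ, so θ = 34.8/(k−1).
Need P(X < 122) = 0.99 with θ tied to k this way. Start at k = 2, θ = 34.8: P(X<122) ≈ 0.865.
Too low — raise k to concentrate. Iterating converges to k ≈ 3.75.
Then θ = 34.8/(3.75−1) ≈ 12.6.

k ≈ 3.75, θ ≈ 12.6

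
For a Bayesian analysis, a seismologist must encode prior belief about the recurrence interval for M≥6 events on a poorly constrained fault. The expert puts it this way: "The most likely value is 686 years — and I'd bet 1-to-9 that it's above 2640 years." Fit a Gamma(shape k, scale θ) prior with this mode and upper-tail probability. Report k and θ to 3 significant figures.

k ≈ 2.02, θ ≈ 674

Gamma(k,θ) with k>1 has mode (k−1)θ, so θ = 686/(k−1).
Need P(X < 2640) = 0.9 with θ tied to k this way. Start at k = 2, θ = 686: P(X<2640) ≈ 0.897.
Too low — raise k to concentrate. Iterating converges to k ≈ 2.02.
Then θ = 686/(2.02−1) ≈ 674.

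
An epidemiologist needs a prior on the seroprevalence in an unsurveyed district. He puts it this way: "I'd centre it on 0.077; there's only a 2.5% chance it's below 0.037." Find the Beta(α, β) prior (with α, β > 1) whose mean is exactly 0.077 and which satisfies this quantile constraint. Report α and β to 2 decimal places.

α ≈ 9.49, β ≈ 113.80

With mean 0.077 fixed, write α = 0.077s, β = 0.923s where s = α+β.
Need P(θ < 0.037) = 0.025 under Beta(0.077s, 0.923s). Normal approximation: (q−m)/√(m(1−m)/s) ≈ z_{0.025} = -1.96, so s ≈ 0.077·0.923·(-1.96)²/(0.037−0.077)² = 170.6.
At s = 170.6: P(θ<0.037) ≈ 0.010. Adjusting to match 0.025 gives s ≈ 123.29.
So α = 0.077·123.29 ≈ 9.49, β = 0.923·123.29 ≈ 113.80.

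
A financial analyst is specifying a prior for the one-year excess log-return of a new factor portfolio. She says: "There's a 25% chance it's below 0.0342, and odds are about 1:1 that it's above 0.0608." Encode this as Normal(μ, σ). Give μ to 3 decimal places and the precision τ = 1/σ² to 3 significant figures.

For Normal(μ,σ), the p-quantile is μ + z_p·σ. Here z_{0.25} = -0.6745, z_{0.5} = 0.
So 0.0342 = μ − 0.6745σ and 0.0608 = μ + 0σ.
Subtracting: σ = (0.0608 − 0.0342)/(0 − (-0.6745)) = 0.039.
Then μ = 0.0342 − (-0.6745)·0.039 = 0.061.
Precision τ = 1/σ² = 1/0.03944² = 643.

μ = 0.061, τ = 643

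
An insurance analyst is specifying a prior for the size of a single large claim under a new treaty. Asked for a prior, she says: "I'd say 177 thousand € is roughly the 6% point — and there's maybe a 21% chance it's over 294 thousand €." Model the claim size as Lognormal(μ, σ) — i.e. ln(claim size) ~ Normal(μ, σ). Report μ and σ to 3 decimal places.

If T ~ Lognormal(μ,σ) then ln T ~ Normal(μ,σ), so the p-quantile of ln T is μ + z_p·σ.
ln(177) = 5.176 and ln(294) = 5.684; z_{0.06} = -1.555, z_{0.79} = 0.8064.
σ = (5.684 − 5.176)/(0.8064 − (-1.555)) = 0.215.
μ = 5.176 − (-1.555)·0.215 = 5.510.

μ ≈ 5.510, σ ≈ 0.215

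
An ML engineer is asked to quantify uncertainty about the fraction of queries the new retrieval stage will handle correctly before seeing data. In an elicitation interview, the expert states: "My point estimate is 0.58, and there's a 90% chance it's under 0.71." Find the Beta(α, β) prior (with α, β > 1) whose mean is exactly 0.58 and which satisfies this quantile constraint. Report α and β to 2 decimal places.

With mean 0.58 fixed, write α = 0.58s, β = 0.42s where s = α+β.
Need P(θ < 0.71) = 0.9 under Beta(0.58s, 0.42s). Normal approximation: (q−m)/√(m(1−m)/s) ≈ z_{0.9} = 1.28, so s ≈ 0.58·0.42·(1.28)²/(0.71−0.58)² = 23.7.
At s = 23.7: P(θ<0.71) ≈ 0.905. Adjusting to match 0.9 gives s ≈ 22.73.
So α = 0.58·22.73 ≈ 13.18, β = 0.42·22.73 ≈ 9.55.

α ≈ 13.18, β ≈ 9.55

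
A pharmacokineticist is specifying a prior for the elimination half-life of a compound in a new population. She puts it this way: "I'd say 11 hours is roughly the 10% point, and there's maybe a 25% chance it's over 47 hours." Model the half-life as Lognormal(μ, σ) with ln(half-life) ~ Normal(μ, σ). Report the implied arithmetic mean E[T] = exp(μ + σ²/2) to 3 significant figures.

If T ~ Lognormal(μ,σ) then ln T ~ Normal(μ,σ), so the p-quantile of ln T is μ + z_p·σ.
ln(11) = 2.398 and ln(47) = 3.85; z_{0.1} = -1.282, z_{0.75} = 0.6745.
σ = (3.85 − 2.398)/(0.6745 − (-1.282)) = 0.742.
μ = 2.398 − (-1.282)·0.742 = 3.349.
E[T] = exp(μ + σ²/2) = exp(3.349 + 0.2756) = 37.5 hours.

E[T] ≈ 37.5 hours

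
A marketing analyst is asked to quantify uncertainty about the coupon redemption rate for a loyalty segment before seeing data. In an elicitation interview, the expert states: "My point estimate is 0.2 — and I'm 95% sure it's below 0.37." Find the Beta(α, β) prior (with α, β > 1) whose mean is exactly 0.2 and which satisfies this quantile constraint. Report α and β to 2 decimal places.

With mean 0.2 fixed, write α = 0.2s, β = 0.8s where s = α+β.
Need P(θ < 0.37) = 0.95 under Beta(0.2s, 0.8s). Normal approximation: (q−m)/√(m(1−m)/s) ≈ z_{0.95} = 1.64, so s ≈ 0.2·0.8·(1.64)²/(0.37−0.2)² = 15.0.
At s = 15.0: P(θ<0.37) ≈ 0.937. Adjusting to match 0.95 gives s ≈ 17.70.
So α = 0.2·17.70 ≈ 3.54, β = 0.8·17.70 ≈ 14.16.

α ≈ 3.54, β ≈ 14.16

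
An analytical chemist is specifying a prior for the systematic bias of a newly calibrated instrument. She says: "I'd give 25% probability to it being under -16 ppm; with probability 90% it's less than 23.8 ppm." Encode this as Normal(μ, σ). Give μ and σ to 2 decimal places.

μ = -2.28, σ = 20.35

The p-quantile of Normal(μ,σ) is μ + z_p·σ, with z_{0.25} = -0.6745 and z_{0.9} = 1.282.
Eliminate σ: μ = (z₂·x₁ − z₁·x₂)/(z₂ − z₁) = (1.282·-16 − (-0.6745)·23.8)/1.956 = -2.28.
Then σ = (x₂ − x₁)/(z₂ − z₁) = (23.8 − -16)/1.956 = 20.35.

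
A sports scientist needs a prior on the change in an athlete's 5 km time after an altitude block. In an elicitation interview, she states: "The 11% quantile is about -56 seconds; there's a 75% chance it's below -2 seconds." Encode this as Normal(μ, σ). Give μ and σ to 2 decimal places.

μ = -21.16, σ = 28.41

For Normal(μ,σ), the p-quantile is μ + z_p·σ. Here z_{0.11} = -1.227, z_{0.75} = 0.6745.
So -56 = μ − 1.227σ and -2 = μ + 0.6745σ.
Subtracting: σ = (-2 − -56)/(0.6745 − (-1.227)) = 28.41.
Then μ = -56 − (-1.227)·28.41 = -21.16.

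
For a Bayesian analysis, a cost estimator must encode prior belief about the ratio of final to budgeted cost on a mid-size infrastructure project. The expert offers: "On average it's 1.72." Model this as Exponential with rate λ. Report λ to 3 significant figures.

Exponential mean = 1/λ, so λ = 1/1.72 = 0.581.

λ ≈ 0.581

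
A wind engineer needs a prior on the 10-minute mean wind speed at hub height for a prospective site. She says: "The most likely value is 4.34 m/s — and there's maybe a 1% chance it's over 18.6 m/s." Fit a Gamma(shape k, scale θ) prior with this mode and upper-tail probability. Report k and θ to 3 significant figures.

k ≈ 2.94, θ ≈ 2.24

Gamma(k,θ) with k>1 has mode (k−1)θ, so θ = 4.34/(k−1).
Need P(X < 18.6) = 0.99 with θ tied to k this way. Start at k = 2, θ = 4.34: P(X<18.6) ≈ 0.927.
Too low — raise k to concentrate. Iterating converges to k ≈ 2.94.
Then θ = 4.34/(2.94−1) ≈ 2.24.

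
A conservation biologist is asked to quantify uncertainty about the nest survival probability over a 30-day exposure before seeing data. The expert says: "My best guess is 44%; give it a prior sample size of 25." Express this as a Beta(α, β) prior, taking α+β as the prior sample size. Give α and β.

Under the effective-sample-size interpretation, Beta(α, β) has prior mean α/(α+β) and prior sample size α+β.
So α+β = 25 and α/(α+β) = 0.44, giving α = 0.44·25 = 11 and β = 25 − 11 = 14.

α = 11, β = 14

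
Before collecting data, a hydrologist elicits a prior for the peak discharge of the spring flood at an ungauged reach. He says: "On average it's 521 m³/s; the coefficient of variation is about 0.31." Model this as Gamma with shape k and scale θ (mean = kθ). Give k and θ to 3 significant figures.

For Gamma(k, scale θ): mean = kθ, variance = kθ², so CV = 1/√k.
CV = 0.31, hence k = 1/CV² = 10.4.
Then θ = mean/k = 521/10.4 = 50.1.

k ≈ 10.4, θ ≈ 50.1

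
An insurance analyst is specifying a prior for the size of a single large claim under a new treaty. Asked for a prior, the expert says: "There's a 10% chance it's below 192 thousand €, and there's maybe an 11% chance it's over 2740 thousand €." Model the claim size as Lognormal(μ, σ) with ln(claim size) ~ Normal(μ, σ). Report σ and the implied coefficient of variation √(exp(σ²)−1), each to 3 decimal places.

If T ~ Lognormal(μ,σ) then ln T ~ Normal(μ,σ), so the p-quantile of ln T is μ + z_p·σ.
ln(192) = 5.257 and ln(2740) = 7.916; z_{0.1} = -1.282, z_{0.89} = 1.227.
σ = (7.916 − 5.257)/(1.227 − (-1.282)) = 1.060.
μ = 5.257 − (-1.282)·1.060 = 6.616.
CV = √(exp(σ²)−1) = √(exp(1.1233)−1) = 1.440.

σ ≈ 1.060, CV ≈ 1.440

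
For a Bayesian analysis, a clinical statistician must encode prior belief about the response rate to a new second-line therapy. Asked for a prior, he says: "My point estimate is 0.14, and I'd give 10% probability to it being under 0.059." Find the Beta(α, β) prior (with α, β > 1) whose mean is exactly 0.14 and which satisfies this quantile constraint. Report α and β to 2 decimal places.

With mean 0.14 fixed, write α = 0.14s, β = 0.86s where s = α+β.
Need P(θ < 0.059) = 0.1 under Beta(0.14s, 0.86s). Normal approximation: (q−m)/√(m(1−m)/s) ≈ z_{0.1} = -1.28, so s ≈ 0.14·0.86·(-1.28)²/(0.059−0.14)² = 30.1.
At s = 30.1: P(θ<0.059) ≈ 0.070. Adjusting to match 0.1 gives s ≈ 23.95.
So α = 0.14·23.95 ≈ 3.35, β = 0.86·23.95 ≈ 20.60.

α ≈ 3.35, β ≈ 20.60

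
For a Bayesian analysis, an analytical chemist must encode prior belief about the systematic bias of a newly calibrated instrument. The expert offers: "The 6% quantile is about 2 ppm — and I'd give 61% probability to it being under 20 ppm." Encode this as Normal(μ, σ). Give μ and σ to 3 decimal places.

The p-quantile of Normal(μ,σ) is μ + z_p·σ, with z_{0.06} = -1.555 and z_{0.61} = 0.2793.
Eliminate σ: μ = (z₂·x₁ − z₁·x₂)/(z₂ − z₁) = (0.2793·2 − (-1.555)·20)/1.834 = 17.259.
Then σ = (x₂ − x₁)/(z₂ − z₁) = (20 − 2)/1.834 = 9.814.

μ = 17.259, σ = 9.814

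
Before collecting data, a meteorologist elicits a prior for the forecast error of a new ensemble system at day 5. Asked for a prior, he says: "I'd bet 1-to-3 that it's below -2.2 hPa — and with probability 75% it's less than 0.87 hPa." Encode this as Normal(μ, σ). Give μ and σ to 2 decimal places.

μ = -0.67, σ = 2.28

The p-quantile of Normal(μ,σ) is μ + z_p·σ, with z_{0.25} = -0.6745 and z_{0.75} = 0.6745.
Eliminate σ: μ = (z₂·x₁ − z₁·x₂)/(z₂ − z₁) = (0.6745·-2.2 − (-0.6745)·0.87)/1.349 = -0.67.
Then σ = (x₂ − x₁)/(z₂ − z₁) = (0.87 − -2.2)/1.349 = 2.28.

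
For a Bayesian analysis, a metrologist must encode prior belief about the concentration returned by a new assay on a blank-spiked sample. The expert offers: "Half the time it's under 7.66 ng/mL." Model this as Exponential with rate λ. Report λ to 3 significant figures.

Exponential median = ln 2 / λ, so λ = ln 2 / 7.66 = 0.0905.

λ ≈ 0.0905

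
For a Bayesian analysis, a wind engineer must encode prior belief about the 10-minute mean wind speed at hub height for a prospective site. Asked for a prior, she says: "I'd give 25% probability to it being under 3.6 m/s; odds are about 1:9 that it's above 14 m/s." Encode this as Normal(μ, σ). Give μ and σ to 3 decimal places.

μ = 7.186, σ = 5.317

The p-quantile of Normal(μ,σ) is μ + z_p·σ, with z_{0.25} = -0.6745 and z_{0.9} = 1.282.
Eliminate σ: μ = (z₂·x₁ − z₁·x₂)/(z₂ − z₁) = (1.282·3.6 − (-0.6745)·14)/1.956 = 7.186.
Then σ = (x₂ − x₁)/(z₂ − z₁) = (14 − 3.6)/1.956 = 5.317.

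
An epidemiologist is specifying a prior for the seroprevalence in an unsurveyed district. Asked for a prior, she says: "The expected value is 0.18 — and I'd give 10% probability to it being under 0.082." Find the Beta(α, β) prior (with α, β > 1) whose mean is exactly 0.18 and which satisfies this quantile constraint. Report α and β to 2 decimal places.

With mean 0.18 fixed, write α = 0.18s, β = 0.82s where s = α+β.
Need P(θ < 0.082) = 0.1 under Beta(0.18s, 0.82s). Normal approximation: (q−m)/√(m(1−m)/s) ≈ z_{0.1} = -1.28, so s ≈ 0.18·0.82·(-1.28)²/(0.082−0.18)² = 25.2.
At s = 25.2: P(θ<0.082) ≈ 0.075. Adjusting to match 0.1 gives s ≈ 20.75.
So α = 0.18·20.75 ≈ 3.74, β = 0.82·20.75 ≈ 17.02.

α ≈ 3.74, β ≈ 17.02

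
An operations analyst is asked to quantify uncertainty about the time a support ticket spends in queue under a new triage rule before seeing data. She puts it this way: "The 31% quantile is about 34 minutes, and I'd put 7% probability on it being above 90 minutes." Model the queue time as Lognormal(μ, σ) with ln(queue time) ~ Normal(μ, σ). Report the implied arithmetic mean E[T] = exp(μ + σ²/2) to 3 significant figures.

If T ~ Lognormal(μ,σ) then ln T ~ Normal(μ,σ), so the p-quantile of ln T is μ + z_p·σ.
ln(34) = 3.526 and ln(90) = 4.5; z_{0.31} = -0.4959, z_{0.93} = 1.476.
σ = (4.5 − 3.526)/(1.476 − (-0.4959)) = 0.494.
μ = 3.526 − (-0.4959)·0.494 = 3.771.
E[T] = exp(μ + σ²/2) = exp(3.771 + 0.1219) = 49.1 minutes.

E[T] ≈ 49.1 minutes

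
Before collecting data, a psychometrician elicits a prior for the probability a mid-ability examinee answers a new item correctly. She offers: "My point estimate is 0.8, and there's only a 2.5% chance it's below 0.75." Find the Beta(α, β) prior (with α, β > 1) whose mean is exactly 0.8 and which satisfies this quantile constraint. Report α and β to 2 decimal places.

α ≈ 213.14, β ≈ 53.28

With mean 0.8 fixed, write α = 0.8s, β = 0.2s where s = α+β.
Need P(θ < 0.75) = 0.025 under Beta(0.8s, 0.2s). Normal approximation: (q−m)/√(m(1−m)/s) ≈ z_{0.025} = -1.96, so s ≈ 0.8·0.2·(-1.96)²/(0.75−0.8)² = 245.9.
At s = 245.9: P(θ<0.75) ≈ 0.030. Adjusting to match 0.025 gives s ≈ 266.42.
So α = 0.8·266.42 ≈ 213.14, β = 0.2·266.42 ≈ 53.28.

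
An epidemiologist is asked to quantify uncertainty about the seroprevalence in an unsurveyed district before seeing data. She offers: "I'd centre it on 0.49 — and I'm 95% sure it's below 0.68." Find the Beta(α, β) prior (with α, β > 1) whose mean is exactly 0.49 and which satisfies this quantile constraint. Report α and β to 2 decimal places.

With mean 0.49 fixed, write α = 0.49s, β = 0.51s where s = α+β.
Need P(θ < 0.68) = 0.95 under Beta(0.49s, 0.51s). Normal approximation: (q−m)/√(m(1−m)/s) ≈ z_{0.95} = 1.64, so s ≈ 0.49·0.51·(1.64)²/(0.68−0.49)² = 18.7.
At s = 18.7: P(θ<0.68) ≈ 0.954. Adjusting to match 0.95 gives s ≈ 17.96.
So α = 0.49·17.96 ≈ 8.80, β = 0.51·17.96 ≈ 9.16.

α ≈ 8.80, β ≈ 9.16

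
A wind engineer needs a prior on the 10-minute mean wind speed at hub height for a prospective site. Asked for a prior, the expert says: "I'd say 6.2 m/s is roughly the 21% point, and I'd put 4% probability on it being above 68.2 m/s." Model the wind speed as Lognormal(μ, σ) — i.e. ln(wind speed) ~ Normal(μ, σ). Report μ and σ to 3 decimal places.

If T ~ Lognormal(μ,σ) then ln T ~ Normal(μ,σ), so the p-quantile of ln T is μ + z_p·σ.
ln(6.2) = 1.825 and ln(68.2) = 4.222; z_{0.21} = -0.8064, z_{0.96} = 1.751.
σ = (4.222 − 1.825)/(1.751 − (-0.8064)) = 0.938.
μ = 1.825 − (-0.8064)·0.938 = 2.581.

μ ≈ 2.581, σ ≈ 0.938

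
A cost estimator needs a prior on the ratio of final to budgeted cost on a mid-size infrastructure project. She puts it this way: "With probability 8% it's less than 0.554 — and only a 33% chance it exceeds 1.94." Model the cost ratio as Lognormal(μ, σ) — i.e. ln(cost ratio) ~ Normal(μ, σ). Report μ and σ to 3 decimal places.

If T ~ Lognormal(μ,σ) then ln T ~ Normal(μ,σ), so the p-quantile of ln T is μ + z_p·σ.
ln(0.554) = -0.5906 and ln(1.94) = 0.6627; z_{0.08} = -1.405, z_{0.67} = 0.4399.
σ = (0.6627 − -0.5906)/(0.4399 − (-1.405)) = 0.679.
μ = -0.5906 − (-1.405)·0.679 = 0.364.

μ ≈ 0.364, σ ≈ 0.679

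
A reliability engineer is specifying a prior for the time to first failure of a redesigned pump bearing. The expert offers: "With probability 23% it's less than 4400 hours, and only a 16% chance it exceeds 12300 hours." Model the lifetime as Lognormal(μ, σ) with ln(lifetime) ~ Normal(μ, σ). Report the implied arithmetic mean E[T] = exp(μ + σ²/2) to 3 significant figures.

E[T] ≈ 8130 hours

If T ~ Lognormal(μ,σ) then ln T ~ Normal(μ,σ), so the p-quantile of ln T is μ + z_p·σ.
ln(4400) = 8.389 and ln(12300) = 9.417; z_{0.23} = -0.7388, z_{0.84} = 0.9945.
σ = (9.417 − 8.389)/(0.9945 − (-0.7388)) = 0.593.
μ = 8.389 − (-0.7388)·0.593 = 8.828.
E[T] = exp(μ + σ²/2) = exp(8.828 + 0.1759) = 8130 hours.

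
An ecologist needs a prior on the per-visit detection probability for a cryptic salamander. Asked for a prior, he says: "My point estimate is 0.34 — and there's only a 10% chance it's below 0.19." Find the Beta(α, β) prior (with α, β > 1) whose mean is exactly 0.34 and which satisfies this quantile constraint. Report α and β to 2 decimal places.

α ≈ 5.04, β ≈ 9.79

With mean 0.34 fixed, write α = 0.34s, β = 0.66s where s = α+β.
Need P(θ < 0.19) = 0.1 under Beta(0.34s, 0.66s). Normal approximation: (q−m)/√(m(1−m)/s) ≈ z_{0.1} = -1.28, so s ≈ 0.34·0.66·(-1.28)²/(0.19−0.34)² = 16.4.
At s = 16.4: P(θ<0.19) ≈ 0.088. Adjusting to match 0.1 gives s ≈ 14.83.
So α = 0.34·14.83 ≈ 5.04, β = 0.66·14.83 ≈ 9.79.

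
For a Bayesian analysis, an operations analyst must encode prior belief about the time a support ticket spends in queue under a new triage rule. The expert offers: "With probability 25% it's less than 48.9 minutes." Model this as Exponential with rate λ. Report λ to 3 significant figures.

λ ≈ 0.00588

P(T < 48.9) = 1 − e^(−λ·48.9) = 0.25, so λ = −ln(1−0.25)/48.9 = −ln(0.75)/48.9 = 0.00588.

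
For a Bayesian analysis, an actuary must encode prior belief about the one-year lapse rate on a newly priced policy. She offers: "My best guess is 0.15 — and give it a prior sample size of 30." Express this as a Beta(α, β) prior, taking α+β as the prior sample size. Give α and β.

Under the effective-sample-size interpretation, Beta(α, β) has prior mean α/(α+β) and prior sample size α+β.
So α+β = 30 and α/(α+β) = 0.15, giving α = 0.15·30 = 4.5 and β = 30 − 4.5 = 25.5.

α = 4.5, β = 25.5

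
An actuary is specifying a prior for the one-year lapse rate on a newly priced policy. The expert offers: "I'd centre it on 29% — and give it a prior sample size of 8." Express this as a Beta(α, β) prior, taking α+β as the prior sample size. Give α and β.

Under the effective-sample-size interpretation, Beta(α, β) has prior mean α/(α+β) and prior sample size α+β.
So α+β = 8 and α/(α+β) = 0.29, giving α = 0.29·8 = 2.32 and β = 8 − 2.32 = 5.68.

α = 2.32, β = 5.68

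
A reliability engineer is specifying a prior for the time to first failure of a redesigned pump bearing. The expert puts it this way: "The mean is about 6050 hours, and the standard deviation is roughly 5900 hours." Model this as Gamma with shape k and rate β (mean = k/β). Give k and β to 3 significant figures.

For Gamma(k, rate β): mean = k/β, variance = k/β², so CV = 1/√k.
CV = SD/mean = 5900/6050 = 0.9752, hence k = 1/CV² = 1.05.
Then β = k/mean = 1.05/6050 = 0.000174.

k ≈ 1.05, β ≈ 0.000174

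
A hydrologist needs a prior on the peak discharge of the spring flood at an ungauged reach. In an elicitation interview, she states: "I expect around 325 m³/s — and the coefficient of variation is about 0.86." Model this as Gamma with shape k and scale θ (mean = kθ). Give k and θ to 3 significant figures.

k ≈ 1.35, θ ≈ 240

For Gamma(k, scale θ): mean = kθ, variance = kθ², so CV = 1/√k.
CV = 0.86, hence k = 1/CV² = 1.35.
Then θ = mean/k = 325/1.35 = 240.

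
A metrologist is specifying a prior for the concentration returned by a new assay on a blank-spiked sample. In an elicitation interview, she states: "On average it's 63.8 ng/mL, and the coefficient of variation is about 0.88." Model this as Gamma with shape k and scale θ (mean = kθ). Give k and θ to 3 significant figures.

k ≈ 1.29, θ ≈ 49.4

For Gamma(k, scale θ): mean = kθ, variance = kθ², so CV = 1/√k.
CV = 0.88, hence k = 1/CV² = 1.29.
Then θ = mean/k = 63.8/1.29 = 49.4.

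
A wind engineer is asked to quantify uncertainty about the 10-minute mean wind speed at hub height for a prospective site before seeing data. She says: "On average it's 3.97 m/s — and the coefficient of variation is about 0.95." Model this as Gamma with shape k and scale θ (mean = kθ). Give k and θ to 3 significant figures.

For Gamma(k, scale θ): mean = kθ, variance = kθ², so CV = 1/√k.
CV = 0.95, hence k = 1/CV² = 1.11.
Then θ = mean/k = 3.97/1.11 = 3.58.

k ≈ 1.11, θ ≈ 3.58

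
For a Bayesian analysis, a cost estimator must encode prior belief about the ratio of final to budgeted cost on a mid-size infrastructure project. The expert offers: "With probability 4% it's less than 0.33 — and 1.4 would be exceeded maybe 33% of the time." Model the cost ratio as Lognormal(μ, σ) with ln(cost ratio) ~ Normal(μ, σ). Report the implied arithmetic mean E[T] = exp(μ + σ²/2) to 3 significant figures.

E[T] ≈ 1.3

If T ~ Lognormal(μ,σ) then ln T ~ Normal(μ,σ), so the p-quantile of ln T is μ + z_p·σ.
ln(0.33) = -1.109 and ln(1.4) = 0.3365; z_{0.04} = -1.751, z_{0.67} = 0.4399.
σ = (0.3365 − -1.109)/(0.4399 − (-1.751)) = 0.660.
μ = -1.109 − (-1.751)·0.660 = 0.046.
E[T] = exp(μ + σ²/2) = exp(0.046 + 0.2176) = 1.3.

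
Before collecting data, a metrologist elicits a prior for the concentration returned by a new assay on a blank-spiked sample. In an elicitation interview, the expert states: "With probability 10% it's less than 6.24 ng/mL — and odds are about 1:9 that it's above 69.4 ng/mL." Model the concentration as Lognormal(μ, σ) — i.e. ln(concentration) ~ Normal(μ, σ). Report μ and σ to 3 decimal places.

μ ≈ 3.035, σ ≈ 0.940

If T ~ Lognormal(μ,σ) then ln T ~ Normal(μ,σ), so the p-quantile of ln T is μ + z_p·σ.
ln(6.24) = 1.831 and ln(69.4) = 4.24; z_{0.1} = -1.282, z_{0.9} = 1.282.
σ = (4.24 − 1.831)/(1.282 − (-1.282)) = 0.940.
μ = 1.831 − (-1.282)·0.940 = 3.035.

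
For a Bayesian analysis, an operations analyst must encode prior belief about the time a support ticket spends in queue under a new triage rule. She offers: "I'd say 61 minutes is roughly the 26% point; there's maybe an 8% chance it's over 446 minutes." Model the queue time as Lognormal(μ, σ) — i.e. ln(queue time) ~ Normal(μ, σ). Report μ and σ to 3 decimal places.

μ ≈ 4.736, σ ≈ 0.971

If T ~ Lognormal(μ,σ) then ln T ~ Normal(μ,σ), so the p-quantile of ln T is μ + z_p·σ.
ln(61) = 4.111 and ln(446) = 6.1; z_{0.26} = -0.6433, z_{0.92} = 1.405.
σ = (6.1 − 4.111)/(1.405 − (-0.6433)) = 0.971.
μ = 4.111 − (-0.6433)·0.971 = 4.736.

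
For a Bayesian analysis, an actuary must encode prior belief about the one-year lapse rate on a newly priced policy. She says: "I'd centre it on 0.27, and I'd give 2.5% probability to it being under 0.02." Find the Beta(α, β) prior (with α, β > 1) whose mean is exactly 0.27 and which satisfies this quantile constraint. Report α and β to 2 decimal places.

With mean 0.27 fixed, write α = 0.27s, β = 0.73s where s = α+β.
Need P(θ < 0.02) = 0.025 under Beta(0.27s, 0.73s). Normal approximation: (q−m)/√(m(1−m)/s) ≈ z_{0.025} = -1.96, so s ≈ 0.27·0.73·(-1.96)²/(0.02−0.27)² = 12.1.
At s = 12.1: P(θ<0.02) ≈ 0.001. Adjusting to match 0.025 gives s ≈ 5.00.
So α = 0.27·5.00 ≈ 1.35, β = 0.73·5.00 ≈ 3.65.

α ≈ 1.35, β ≈ 3.65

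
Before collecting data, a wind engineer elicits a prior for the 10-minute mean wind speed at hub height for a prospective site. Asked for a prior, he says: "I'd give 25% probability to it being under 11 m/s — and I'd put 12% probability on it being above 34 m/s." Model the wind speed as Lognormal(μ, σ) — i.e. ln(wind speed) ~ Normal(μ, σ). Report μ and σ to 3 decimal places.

If T ~ Lognormal(μ,σ) then ln T ~ Normal(μ,σ), so the p-quantile of ln T is μ + z_p·σ.
ln(11) = 2.398 and ln(34) = 3.526; z_{0.25} = -0.6745, z_{0.88} = 1.175.
σ = (3.526 − 2.398)/(1.175 − (-0.6745)) = 0.610.
μ = 2.398 − (-0.6745)·0.610 = 2.809.

μ ≈ 2.809, σ ≈ 0.610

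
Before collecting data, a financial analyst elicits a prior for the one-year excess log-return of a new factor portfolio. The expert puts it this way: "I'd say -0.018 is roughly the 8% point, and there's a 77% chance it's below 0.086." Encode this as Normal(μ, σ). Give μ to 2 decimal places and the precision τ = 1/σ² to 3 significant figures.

For Normal(μ,σ), the p-quantile is μ + z_p·σ. Here z_{0.08} = -1.405, z_{0.77} = 0.7388.
So -0.018 = μ − 1.405σ and 0.086 = μ + 0.7388σ.
Subtracting: σ = (0.086 − -0.018)/(0.7388 − (-1.405)) = 0.05.
Then μ = -0.018 − (-1.405)·0.05 = 0.05.
Precision τ = 1/σ² = 1/0.04851² = 425.

μ = 0.05, τ = 425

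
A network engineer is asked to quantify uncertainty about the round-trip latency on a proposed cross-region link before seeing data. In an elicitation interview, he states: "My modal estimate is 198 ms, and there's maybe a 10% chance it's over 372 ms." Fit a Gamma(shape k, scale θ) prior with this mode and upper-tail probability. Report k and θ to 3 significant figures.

Gamma(k,θ) with k>1 has mode (k−1)θ, so θ = 198/(k−1).
Need P(X < 372) = 0.9 with θ tied to k this way. Start at k = 2, θ = 198: P(X<372) ≈ 0.560.
Too low — raise k to concentrate. Iterating converges to k ≈ 5.8.
Then θ = 198/(5.8−1) ≈ 41.2.

k ≈ 5.8, θ ≈ 41.2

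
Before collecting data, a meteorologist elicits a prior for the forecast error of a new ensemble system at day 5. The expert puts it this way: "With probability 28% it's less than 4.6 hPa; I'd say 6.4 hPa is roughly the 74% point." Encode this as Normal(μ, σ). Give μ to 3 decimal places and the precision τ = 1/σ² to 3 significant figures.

For Normal(μ,σ), the p-quantile is μ + z_p·σ. Here z_{0.28} = -0.5828, z_{0.74} = 0.6433.
So 4.6 = μ − 0.5828σ and 6.4 = μ + 0.6433σ.
Subtracting: σ = (6.4 − 4.6)/(0.6433 − (-0.5828)) = 1.468.
Then μ = 4.6 − (-0.5828)·1.468 = 5.456.
Precision τ = 1/σ² = 1/1.468² = 0.464.

μ = 5.456, τ = 0.464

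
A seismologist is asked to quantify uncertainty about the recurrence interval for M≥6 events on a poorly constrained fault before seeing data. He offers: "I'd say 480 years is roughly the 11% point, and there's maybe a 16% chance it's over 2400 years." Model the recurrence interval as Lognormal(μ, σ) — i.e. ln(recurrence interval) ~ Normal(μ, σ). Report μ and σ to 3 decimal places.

If T ~ Lognormal(μ,σ) then ln T ~ Normal(μ,σ), so the p-quantile of ln T is μ + z_p·σ.
ln(480) = 6.174 and ln(2400) = 7.783; z_{0.11} = -1.227, z_{0.84} = 0.9945.
σ = (7.783 − 6.174)/(0.9945 − (-1.227)) = 0.725.
μ = 6.174 − (-1.227)·0.725 = 7.063.

μ ≈ 7.063, σ ≈ 0.725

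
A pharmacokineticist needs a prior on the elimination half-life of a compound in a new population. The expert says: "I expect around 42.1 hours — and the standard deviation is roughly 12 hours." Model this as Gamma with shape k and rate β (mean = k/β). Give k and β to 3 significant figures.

For Gamma(k, rate β): mean = k/β, variance = k/β², so CV = 1/√k.
CV = SD/mean = 12/42.1 = 0.285, hence k = 1/CV² = 12.3.
Then β = k/mean = 12.3/42.1 = 0.292.

k ≈ 12.3, β ≈ 0.292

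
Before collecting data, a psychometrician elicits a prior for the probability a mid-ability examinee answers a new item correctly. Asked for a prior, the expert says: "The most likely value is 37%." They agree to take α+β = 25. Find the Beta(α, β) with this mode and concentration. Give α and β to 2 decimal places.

α = 9.51, β = 15.49

For α,β > 1 the Beta mode is (α−1)/(α+β−2). With α+β = 25, the mode is (α−1)/23.
Set (α−1)/23 = 0.37 → α = 1 + 0.37·23 = 9.51.
β = 25 − α = 15.49.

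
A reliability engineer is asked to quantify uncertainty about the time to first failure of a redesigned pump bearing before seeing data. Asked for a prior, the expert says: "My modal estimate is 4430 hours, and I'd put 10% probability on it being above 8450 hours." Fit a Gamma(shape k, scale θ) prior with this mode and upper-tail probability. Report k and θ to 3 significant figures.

Gamma(k,θ) with k>1 has mode (k−1)θ, so θ = 4430/(k−1).
Need P(X < 8450) = 0.9 with θ tied to k this way. Start at k = 2, θ = 4430: P(X<8450) ≈ 0.568.
Too low — raise k to concentrate. Iterating converges to k ≈ 5.59.
Then θ = 4430/(5.59−1) ≈ 966.

k ≈ 5.59, θ ≈ 966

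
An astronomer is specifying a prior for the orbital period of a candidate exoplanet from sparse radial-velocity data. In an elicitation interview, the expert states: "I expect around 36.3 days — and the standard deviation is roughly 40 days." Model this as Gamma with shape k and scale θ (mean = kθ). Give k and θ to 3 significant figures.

k ≈ 0.824, θ ≈ 44.1

For Gamma(k, scale θ): mean = kθ, variance = kθ², so CV = 1/√k.
CV = SD/mean = 40/36.3 = 1.102, hence k = 1/CV² = 0.824.
Then θ = mean/k = 36.3/0.824 = 44.1.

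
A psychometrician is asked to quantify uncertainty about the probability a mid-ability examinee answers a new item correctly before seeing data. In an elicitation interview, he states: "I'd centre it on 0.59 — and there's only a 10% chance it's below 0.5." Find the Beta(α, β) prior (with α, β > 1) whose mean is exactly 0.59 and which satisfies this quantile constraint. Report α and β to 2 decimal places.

α ≈ 29.24, β ≈ 20.32

With mean 0.59 fixed, write α = 0.59s, β = 0.41s where s = α+β.
Need P(θ < 0.5) = 0.1 under Beta(0.59s, 0.41s). Normal approximation: (q−m)/√(m(1−m)/s) ≈ z_{0.1} = -1.28, so s ≈ 0.59·0.41·(-1.28)²/(0.5−0.59)² = 49.0.
At s = 49.0: P(θ<0.5) ≈ 0.101. Adjusting to match 0.1 gives s ≈ 49.56.
So α = 0.59·49.56 ≈ 29.24, β = 0.41·49.56 ≈ 20.32.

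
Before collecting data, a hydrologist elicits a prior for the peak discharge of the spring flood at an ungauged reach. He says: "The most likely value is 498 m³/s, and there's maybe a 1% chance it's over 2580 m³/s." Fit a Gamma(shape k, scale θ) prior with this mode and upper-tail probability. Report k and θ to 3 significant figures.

k ≈ 2.43, θ ≈ 347

Gamma(k,θ) with k>1 has mode (k−1)θ, so θ = 498/(k−1).
Need P(X < 2580) = 0.99 with θ tied to k this way. Start at k = 2, θ = 498: P(X<2580) ≈ 0.965.
Too low — raise k to concentrate. Iterating converges to k ≈ 2.43.
Then θ = 498/(2.43−1) ≈ 347.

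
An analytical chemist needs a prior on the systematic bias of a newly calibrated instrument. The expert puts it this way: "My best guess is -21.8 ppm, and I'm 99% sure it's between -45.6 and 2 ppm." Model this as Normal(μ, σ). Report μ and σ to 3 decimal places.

A symmetric 99% interval runs μ ± z·σ with z = 2.576.
Half-width = 23.8, so σ = 23.8/2.576 = 9.240.
μ is the stated best guess, -21.800.

μ = -21.800, σ = 9.240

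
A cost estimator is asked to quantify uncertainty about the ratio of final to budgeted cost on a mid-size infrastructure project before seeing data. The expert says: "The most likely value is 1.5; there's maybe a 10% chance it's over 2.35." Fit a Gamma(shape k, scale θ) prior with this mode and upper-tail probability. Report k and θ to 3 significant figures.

Gamma(k,θ) with k>1 has mode (k−1)θ, so θ = 1.5/(k−1).
Need P(X < 2.35) = 0.9 with θ tied to k this way. Start at k = 2, θ = 1.5: P(X<2.35) ≈ 0.464.
Too low — raise k to concentrate. Iterating converges to k ≈ 10.3.
Then θ = 1.5/(10.3−1) ≈ 0.161.

k ≈ 10.3, θ ≈ 0.161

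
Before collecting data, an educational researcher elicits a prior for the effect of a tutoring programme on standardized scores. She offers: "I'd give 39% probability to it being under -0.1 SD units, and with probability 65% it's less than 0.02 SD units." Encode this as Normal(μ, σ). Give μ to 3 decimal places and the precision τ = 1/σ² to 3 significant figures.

For Normal(μ,σ), the p-quantile is μ + z_p·σ. Here z_{0.39} = -0.2793, z_{0.65} = 0.3853.
So -0.1 = μ − 0.2793σ and 0.02 = μ + 0.3853σ.
Subtracting: σ = (0.02 − -0.1)/(0.3853 − (-0.2793)) = 0.181.
Then μ = -0.1 − (-0.2793)·0.181 = -0.050.
Precision τ = 1/σ² = 1/0.1805² = 30.7.

μ = -0.050, τ = 30.7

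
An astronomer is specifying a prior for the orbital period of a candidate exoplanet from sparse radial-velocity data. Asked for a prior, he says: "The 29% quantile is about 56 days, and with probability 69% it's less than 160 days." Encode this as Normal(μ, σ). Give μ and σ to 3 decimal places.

For Normal(μ,σ), the p-quantile is μ + z_p·σ. Here z_{0.29} = -0.5534, z_{0.69} = 0.4959.
So 56 = μ − 0.5534σ and 160 = μ + 0.4959σ.
Subtracting: σ = (160 − 56)/(0.4959 − (-0.5534)) = 99.120.
Then μ = 56 − (-0.5534)·99.120 = 110.851.

μ = 110.851, σ = 99.120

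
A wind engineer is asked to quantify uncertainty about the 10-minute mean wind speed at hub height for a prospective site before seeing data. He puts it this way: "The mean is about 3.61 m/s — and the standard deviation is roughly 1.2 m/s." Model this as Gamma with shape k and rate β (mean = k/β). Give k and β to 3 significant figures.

For Gamma(k, rate β): mean = k/β, variance = k/β², so CV = 1/√k.
CV = SD/mean = 1.2/3.61 = 0.3324, hence k = 1/CV² = 9.05.
Then β = k/mean = 9.05/3.61 = 2.51.

k ≈ 9.05, β ≈ 2.51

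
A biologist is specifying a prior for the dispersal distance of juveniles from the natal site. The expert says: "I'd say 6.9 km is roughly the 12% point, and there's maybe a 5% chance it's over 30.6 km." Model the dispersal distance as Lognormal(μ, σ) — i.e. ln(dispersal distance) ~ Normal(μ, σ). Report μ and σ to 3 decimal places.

μ ≈ 2.552, σ ≈ 0.528

If T ~ Lognormal(μ,σ) then ln T ~ Normal(μ,σ), so the p-quantile of ln T is μ + z_p·σ.
ln(6.9) = 1.932 and ln(30.6) = 3.421; z_{0.12} = -1.175, z_{0.95} = 1.645.
σ = (3.421 − 1.932)/(1.645 − (-1.175)) = 0.528.
μ = 1.932 − (-1.175)·0.528 = 2.552.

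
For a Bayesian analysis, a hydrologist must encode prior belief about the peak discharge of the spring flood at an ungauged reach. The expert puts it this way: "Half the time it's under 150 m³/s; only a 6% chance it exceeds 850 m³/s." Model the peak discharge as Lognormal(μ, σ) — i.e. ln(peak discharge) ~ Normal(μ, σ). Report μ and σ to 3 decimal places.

If T ~ Lognormal(μ,σ) then ln T ~ Normal(μ,σ), so the p-quantile of ln T is μ + z_p·σ.
ln(150) = 5.011 and ln(850) = 6.745; z_{0.5} = 0, z_{0.94} = 1.555.
σ = (6.745 − 5.011)/(1.555 − (0)) = 1.116.
μ = 5.011 − (0)·1.116 = 5.011.

μ ≈ 5.011, σ ≈ 1.116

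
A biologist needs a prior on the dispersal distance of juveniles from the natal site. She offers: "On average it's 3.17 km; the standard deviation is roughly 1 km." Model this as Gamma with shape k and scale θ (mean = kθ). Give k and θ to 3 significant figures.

For Gamma(k, scale θ): mean = kθ, variance = kθ², so CV = 1/√k.
CV = SD/mean = 1/3.17 = 0.3155, hence k = 1/CV² = 10.
Then θ = mean/k = 3.17/10 = 0.315.

k ≈ 10, θ ≈ 0.315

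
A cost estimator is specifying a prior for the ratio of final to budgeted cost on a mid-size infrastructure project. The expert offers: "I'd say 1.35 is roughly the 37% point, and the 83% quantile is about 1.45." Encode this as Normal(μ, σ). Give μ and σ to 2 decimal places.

For Normal(μ,σ), the p-quantile is μ + z_p·σ. Here z_{0.37} = -0.3319, z_{0.83} = 0.9542.
So 1.35 = μ − 0.3319σ and 1.45 = μ + 0.9542σ.
Subtracting: σ = (1.45 − 1.35)/(0.9542 − (-0.3319)) = 0.08.
Then μ = 1.35 − (-0.3319)·0.08 = 1.38.

μ = 1.38, σ = 0.08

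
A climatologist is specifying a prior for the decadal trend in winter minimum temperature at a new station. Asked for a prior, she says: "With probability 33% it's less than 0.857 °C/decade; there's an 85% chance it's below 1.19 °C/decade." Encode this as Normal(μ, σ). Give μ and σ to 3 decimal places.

μ = 0.956, σ = 0.226

The p-quantile of Normal(μ,σ) is μ + z_p·σ, with z_{0.33} = -0.4399 and z_{0.85} = 1.036.
Eliminate σ: μ = (z₂·x₁ − z₁·x₂)/(z₂ − z₁) = (1.036·0.857 − (-0.4399)·1.19)/1.476 = 0.956.
Then σ = (x₂ − x₁)/(z₂ − z₁) = (1.19 − 0.857)/1.476 = 0.226.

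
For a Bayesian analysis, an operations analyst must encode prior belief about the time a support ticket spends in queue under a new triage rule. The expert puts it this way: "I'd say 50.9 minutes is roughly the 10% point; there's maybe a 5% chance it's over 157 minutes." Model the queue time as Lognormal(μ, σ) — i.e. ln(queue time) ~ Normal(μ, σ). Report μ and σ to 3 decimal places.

If T ~ Lognormal(μ,σ) then ln T ~ Normal(μ,σ), so the p-quantile of ln T is μ + z_p·σ.
ln(50.9) = 3.93 and ln(157) = 5.056; z_{0.1} = -1.282, z_{0.95} = 1.645.
σ = (5.056 − 3.93)/(1.645 − (-1.282)) = 0.385.
μ = 3.93 − (-1.282)·0.385 = 4.423.

μ ≈ 4.423, σ ≈ 0.385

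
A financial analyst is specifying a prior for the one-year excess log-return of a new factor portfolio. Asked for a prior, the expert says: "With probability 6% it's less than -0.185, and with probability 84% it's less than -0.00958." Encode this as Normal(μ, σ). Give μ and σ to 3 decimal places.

μ = -0.078, σ = 0.069

For Normal(μ,σ), the p-quantile is μ + z_p·σ. Here z_{0.06} = -1.555, z_{0.84} = 0.9945.
So -0.185 = μ − 1.555σ and -0.00958 = μ + 0.9945σ.
Subtracting: σ = (-0.00958 − -0.185)/(0.9945 − (-1.555)) = 0.069.
Then μ = -0.185 − (-1.555)·0.069 = -0.078.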